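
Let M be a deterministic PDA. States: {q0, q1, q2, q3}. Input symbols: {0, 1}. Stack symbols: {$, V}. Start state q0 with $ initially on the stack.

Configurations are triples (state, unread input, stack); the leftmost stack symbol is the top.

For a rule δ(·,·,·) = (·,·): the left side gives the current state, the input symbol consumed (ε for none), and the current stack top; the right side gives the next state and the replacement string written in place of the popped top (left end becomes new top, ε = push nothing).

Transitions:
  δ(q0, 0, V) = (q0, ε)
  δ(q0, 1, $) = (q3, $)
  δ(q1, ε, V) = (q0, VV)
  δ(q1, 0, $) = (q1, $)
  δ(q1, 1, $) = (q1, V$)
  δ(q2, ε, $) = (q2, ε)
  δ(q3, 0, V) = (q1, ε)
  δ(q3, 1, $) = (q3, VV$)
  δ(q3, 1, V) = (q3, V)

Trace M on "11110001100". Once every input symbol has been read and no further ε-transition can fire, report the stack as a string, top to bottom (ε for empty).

V$

(q0, 11110001100, $) ⊢ (q3, 1110001100, $) ⊢ (q3, 110001100, VV$) ⊢ (q3, 10001100, VV$) ⊢ (q3, 0001100, VV$) ⊢ (q1, 001100, V$) ⊢ (q0, 001100, VV$) ⊢ (q0, 01100, V$) ⊢ (q0, 1100, $) ⊢ (q3, 100, $) ⊢ (q3, 00, VV$) ⊢ (q1, 0, V$) ⊢ (q0, 0, VV$) ⊢ (q0, ε, V$)
All input consumed in state q0 with stack V$.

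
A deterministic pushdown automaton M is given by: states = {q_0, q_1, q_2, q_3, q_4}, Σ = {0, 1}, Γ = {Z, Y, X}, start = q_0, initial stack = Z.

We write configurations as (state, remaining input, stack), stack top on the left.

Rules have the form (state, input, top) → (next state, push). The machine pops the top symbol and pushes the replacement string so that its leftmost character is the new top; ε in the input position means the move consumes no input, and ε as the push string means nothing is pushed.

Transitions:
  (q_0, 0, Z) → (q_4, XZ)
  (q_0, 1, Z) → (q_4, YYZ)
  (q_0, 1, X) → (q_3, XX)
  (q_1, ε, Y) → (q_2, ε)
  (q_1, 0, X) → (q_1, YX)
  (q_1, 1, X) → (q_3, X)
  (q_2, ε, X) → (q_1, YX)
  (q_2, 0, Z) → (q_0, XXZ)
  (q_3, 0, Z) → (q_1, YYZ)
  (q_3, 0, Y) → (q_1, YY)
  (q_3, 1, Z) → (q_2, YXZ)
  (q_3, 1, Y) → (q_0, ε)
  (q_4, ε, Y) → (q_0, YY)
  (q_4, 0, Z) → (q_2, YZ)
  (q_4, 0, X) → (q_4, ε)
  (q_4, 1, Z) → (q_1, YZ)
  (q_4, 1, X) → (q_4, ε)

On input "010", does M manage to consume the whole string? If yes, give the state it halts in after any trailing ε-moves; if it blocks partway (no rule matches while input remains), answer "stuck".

q_2

(q_0, 010, Z) ⊢ (q_4, 10, XZ) ⊢ (q_4, 0, Z) ⊢ (q_2, ε, YZ)
All input consumed; M is in state q_2.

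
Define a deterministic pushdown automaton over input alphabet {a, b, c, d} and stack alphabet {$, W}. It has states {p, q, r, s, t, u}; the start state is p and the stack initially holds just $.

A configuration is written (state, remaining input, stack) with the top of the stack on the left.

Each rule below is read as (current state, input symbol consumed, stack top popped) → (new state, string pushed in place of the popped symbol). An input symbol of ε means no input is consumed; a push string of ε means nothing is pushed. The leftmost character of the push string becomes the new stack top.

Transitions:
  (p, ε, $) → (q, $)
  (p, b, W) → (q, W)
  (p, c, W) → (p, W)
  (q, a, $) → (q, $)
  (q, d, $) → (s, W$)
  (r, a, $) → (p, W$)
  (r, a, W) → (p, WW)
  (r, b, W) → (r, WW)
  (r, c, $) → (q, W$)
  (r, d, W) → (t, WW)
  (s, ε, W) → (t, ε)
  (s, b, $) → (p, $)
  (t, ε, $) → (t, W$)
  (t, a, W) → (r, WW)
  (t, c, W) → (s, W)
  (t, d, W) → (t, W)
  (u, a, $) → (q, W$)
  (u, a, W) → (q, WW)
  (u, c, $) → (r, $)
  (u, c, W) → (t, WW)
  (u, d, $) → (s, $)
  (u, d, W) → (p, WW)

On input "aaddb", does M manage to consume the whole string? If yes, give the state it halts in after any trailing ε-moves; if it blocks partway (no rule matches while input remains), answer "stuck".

stuck

(p, aaddb, $)
  ε-move, top $: go to q, push $ → (q, aaddb, $)
  read a, top $: go to q, push $ → (q, addb, $)
  read a, top $: go to q, push $ → (q, ddb, $)
  read d, top $: go to s, push W$ → (s, db, W$)
  ε-move, top W: go to t, push ε → (t, db, $)
  ε-move, top $: go to t, push W$ → (t, db, W$)
  read d, top W: go to t, push W → (t, b, W$)
No transition for (t, b, top W); M blocks with input b remaining.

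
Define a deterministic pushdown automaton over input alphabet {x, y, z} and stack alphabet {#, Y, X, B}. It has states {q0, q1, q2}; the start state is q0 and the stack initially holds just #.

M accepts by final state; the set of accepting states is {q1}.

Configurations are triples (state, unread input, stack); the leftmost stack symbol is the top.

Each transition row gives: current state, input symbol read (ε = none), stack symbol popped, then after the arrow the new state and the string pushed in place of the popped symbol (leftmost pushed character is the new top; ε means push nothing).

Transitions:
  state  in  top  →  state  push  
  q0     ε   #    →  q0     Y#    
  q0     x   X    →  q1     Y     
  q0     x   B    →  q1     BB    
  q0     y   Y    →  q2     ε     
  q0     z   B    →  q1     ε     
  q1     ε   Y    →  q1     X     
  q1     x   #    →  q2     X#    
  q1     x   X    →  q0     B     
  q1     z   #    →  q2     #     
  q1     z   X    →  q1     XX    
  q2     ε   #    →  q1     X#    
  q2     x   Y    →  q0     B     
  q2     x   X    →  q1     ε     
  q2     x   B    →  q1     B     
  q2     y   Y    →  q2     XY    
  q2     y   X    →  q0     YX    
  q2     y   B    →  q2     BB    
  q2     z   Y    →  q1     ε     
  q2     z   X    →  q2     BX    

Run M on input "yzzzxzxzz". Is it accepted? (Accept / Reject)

(q0, yzzzxzxzz, #) ⊢ (q0, yzzzxzxzz, Y#) ⊢ (q2, zzzxzxzz, #) ⊢ (q1, zzzxzxzz, X#) ⊢ (q1, zzxzxzz, XX#) ⊢ (q1, zxzxzz, XXX#) ⊢ (q1, xzxzz, XXXX#) ⊢ (q0, zxzz, BXXX#) ⊢ (q1, xzz, XXX#) ⊢ (q0, zz, BXX#) ⊢ (q1, z, XX#) ⊢ (q1, ε, XXX#)
All input consumed; state q1 ∈ F.

Accept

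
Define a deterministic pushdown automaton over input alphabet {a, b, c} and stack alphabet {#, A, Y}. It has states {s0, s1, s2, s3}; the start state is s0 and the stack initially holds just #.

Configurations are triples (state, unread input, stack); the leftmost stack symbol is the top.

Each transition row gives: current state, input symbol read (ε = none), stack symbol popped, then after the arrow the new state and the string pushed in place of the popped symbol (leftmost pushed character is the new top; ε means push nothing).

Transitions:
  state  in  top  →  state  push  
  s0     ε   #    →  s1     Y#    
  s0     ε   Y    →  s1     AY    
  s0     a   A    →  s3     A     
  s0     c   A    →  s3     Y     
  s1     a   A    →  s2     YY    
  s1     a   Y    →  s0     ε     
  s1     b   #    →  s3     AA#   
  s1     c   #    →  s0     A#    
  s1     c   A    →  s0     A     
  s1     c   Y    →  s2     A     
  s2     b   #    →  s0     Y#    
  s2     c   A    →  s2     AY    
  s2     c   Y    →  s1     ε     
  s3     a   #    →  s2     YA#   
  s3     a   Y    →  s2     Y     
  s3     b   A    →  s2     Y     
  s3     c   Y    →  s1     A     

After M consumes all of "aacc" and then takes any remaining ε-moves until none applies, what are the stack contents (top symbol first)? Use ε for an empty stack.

AY#

(s0, aacc, #)
  ε-move, top #: go to s1, push Y# → (s1, aacc, Y#)
  read a, top Y: go to s0, push ε → (s0, acc, #)
  ε-move, top #: go to s1, push Y# → (s1, acc, Y#)
  read a, top Y: go to s0, push ε → (s0, cc, #)
  ε-move, top #: go to s1, push Y# → (s1, cc, Y#)
  read c, top Y: go to s2, push A → (s2, c, A#)
  read c, top A: go to s2, push AY → (s2, ε, AY#)
All input consumed in state s2 with stack AY#.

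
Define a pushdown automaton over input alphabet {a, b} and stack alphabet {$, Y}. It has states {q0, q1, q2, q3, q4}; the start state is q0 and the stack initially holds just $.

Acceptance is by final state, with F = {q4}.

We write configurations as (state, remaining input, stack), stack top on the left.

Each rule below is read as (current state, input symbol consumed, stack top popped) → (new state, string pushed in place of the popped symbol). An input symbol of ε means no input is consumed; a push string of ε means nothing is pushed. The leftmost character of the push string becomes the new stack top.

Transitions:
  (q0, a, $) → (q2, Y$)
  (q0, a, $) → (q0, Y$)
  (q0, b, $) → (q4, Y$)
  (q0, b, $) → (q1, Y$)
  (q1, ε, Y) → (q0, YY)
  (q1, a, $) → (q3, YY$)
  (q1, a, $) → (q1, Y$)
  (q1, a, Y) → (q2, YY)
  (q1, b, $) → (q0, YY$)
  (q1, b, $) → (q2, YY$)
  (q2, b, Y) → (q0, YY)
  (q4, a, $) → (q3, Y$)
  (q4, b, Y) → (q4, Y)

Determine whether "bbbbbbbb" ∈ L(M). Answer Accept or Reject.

Accept

One accepting computation: (q0, bbbbbbbb, $) ⊢ (q4, bbbbbbb, Y$) ⊢ (q4, bbbbbb, Y$) ⊢ (q4, bbbbb, Y$) ⊢ (q4, bbbb, Y$) ⊢ (q4, bbb, Y$) ⊢ (q4, bb, Y$) ⊢ (q4, b, Y$) ⊢ (q4, ε, Y$)
All input consumed and state q4 ∈ F.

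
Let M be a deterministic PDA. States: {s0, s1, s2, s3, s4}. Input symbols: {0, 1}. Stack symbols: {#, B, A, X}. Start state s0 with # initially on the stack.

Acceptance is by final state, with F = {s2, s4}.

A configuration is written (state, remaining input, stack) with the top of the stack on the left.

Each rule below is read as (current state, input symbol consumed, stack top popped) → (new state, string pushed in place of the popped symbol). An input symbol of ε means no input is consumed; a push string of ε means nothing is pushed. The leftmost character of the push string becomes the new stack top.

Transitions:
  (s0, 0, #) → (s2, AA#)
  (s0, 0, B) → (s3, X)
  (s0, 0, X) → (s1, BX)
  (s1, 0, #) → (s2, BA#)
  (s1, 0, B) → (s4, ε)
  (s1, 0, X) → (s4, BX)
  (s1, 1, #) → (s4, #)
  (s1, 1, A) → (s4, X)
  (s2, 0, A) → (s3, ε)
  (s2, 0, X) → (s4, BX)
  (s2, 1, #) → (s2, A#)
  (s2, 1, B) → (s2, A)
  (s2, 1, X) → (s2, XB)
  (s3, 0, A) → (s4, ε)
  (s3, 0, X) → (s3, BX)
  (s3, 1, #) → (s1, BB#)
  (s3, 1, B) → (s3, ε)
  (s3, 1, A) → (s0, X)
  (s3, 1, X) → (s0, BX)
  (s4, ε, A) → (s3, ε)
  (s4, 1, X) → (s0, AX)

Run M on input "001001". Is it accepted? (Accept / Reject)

Reject

(s0, 001001, #) ⊢ (s2, 01001, AA#) ⊢ (s3, 1001, A#) ⊢ (s0, 001, X#) ⊢ (s1, 01, BX#) ⊢ (s4, 1, X#) ⊢ (s0, ε, AX#)
All input consumed; state s0 ∉ F and no further ε-move applies.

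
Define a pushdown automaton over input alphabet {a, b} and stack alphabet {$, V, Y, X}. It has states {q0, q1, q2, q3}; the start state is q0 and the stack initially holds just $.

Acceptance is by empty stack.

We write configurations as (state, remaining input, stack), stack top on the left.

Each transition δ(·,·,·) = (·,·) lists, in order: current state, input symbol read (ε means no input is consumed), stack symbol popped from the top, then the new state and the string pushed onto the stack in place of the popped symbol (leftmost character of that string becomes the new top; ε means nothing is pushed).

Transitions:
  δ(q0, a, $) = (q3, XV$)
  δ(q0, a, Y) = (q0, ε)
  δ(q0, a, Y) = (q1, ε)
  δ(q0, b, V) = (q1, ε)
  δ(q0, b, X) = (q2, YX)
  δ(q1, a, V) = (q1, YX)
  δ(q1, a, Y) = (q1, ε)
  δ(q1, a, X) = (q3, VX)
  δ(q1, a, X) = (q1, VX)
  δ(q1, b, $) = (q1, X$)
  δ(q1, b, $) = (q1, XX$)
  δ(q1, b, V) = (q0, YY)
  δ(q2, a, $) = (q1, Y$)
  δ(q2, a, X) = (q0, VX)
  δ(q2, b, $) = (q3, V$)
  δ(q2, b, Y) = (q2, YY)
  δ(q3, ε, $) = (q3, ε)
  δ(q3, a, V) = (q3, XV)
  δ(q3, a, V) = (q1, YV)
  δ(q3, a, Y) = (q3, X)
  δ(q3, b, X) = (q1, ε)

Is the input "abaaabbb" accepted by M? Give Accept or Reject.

Reject

No computation consumes all input and empties the stack.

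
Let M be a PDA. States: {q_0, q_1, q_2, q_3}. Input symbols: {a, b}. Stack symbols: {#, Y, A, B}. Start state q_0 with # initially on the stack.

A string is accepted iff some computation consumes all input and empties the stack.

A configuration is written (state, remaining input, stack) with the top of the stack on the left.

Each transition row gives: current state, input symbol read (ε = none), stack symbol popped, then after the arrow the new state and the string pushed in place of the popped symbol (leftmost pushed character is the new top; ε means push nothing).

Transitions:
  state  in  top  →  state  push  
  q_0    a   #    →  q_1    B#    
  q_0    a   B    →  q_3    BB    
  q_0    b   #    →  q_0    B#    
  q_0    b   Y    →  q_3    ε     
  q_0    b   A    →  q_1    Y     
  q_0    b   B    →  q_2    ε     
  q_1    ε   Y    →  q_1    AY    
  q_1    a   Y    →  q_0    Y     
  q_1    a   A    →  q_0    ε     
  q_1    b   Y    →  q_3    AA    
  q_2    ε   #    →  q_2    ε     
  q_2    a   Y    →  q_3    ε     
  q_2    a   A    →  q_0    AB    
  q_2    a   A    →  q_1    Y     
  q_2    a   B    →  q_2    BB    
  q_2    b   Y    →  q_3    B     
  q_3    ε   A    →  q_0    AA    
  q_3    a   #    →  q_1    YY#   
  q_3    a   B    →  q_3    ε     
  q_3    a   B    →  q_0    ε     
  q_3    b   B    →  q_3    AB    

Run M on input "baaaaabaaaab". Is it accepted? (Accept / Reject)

One accepting computation: (q_0, baaaaabaaaab, #) ⊢ (q_0, aaaaabaaaab, B#) ⊢ (q_3, aaaabaaaab, BB#) ⊢ (q_0, aaabaaaab, B#) ⊢ (q_3, aabaaaab, BB#) ⊢ (q_3, abaaaab, B#) ⊢ (q_0, baaaab, #) ⊢ (q_0, aaaab, B#) ⊢ (q_3, aaab, BB#) ⊢ (q_0, aab, B#) ⊢ (q_3, ab, BB#) ⊢ (q_0, b, B#) ⊢ (q_2, ε, #) ⊢ (q_2, ε, ε)
All input consumed and the stack is empty.

Accept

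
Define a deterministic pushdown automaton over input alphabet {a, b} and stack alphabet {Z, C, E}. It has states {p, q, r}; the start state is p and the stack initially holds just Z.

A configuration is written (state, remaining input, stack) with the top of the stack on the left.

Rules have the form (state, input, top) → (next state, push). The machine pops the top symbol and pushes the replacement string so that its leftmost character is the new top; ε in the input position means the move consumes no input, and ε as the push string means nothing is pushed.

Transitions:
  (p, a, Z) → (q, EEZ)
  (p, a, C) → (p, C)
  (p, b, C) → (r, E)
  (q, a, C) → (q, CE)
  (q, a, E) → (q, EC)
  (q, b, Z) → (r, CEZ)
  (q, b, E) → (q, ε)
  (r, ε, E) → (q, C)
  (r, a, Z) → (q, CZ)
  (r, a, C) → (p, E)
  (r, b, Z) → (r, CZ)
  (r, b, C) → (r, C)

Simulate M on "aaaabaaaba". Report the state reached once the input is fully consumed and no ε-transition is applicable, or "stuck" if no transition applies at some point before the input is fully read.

(p, aaaabaaaba, Z)
  read a, top Z: go to q, push EEZ → (q, aaabaaaba, EEZ)
  read a, top E: go to q, push EC → (q, aabaaaba, ECEZ)
  read a, top E: go to q, push EC → (q, abaaaba, ECCEZ)
  read a, top E: go to q, push EC → (q, baaaba, ECCCEZ)
  read b, top E: go to q, push ε → (q, aaaba, CCCEZ)
  read a, top C: go to q, push CE → (q, aaba, CECCEZ)
  read a, top C: go to q, push CE → (q, aba, CEECCEZ)
  read a, top C: go to q, push CE → (q, ba, CEEECCEZ)
No transition for (q, b, top C); M blocks with input ba remaining.

stuck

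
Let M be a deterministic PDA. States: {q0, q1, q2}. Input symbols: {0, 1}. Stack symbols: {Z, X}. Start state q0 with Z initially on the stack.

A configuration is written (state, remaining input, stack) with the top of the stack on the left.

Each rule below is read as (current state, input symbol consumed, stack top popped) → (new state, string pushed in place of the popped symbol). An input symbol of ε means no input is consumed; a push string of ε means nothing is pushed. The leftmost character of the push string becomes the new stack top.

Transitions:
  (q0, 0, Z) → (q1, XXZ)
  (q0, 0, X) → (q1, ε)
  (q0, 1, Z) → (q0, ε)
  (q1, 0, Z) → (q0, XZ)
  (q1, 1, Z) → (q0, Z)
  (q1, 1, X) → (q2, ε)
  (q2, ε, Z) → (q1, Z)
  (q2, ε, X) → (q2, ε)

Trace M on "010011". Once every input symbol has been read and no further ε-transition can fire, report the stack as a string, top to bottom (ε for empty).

ε

(q0, 010011, Z)
  read 0, top Z: go to q1, push XXZ → (q1, 10011, XXZ)
  read 1, top X: go to q2, push ε → (q2, 0011, XZ)
  ε-move, top X: go to q2, push ε → (q2, 0011, Z)
  ε-move, top Z: go to q1, push Z → (q1, 0011, Z)
  read 0, top Z: go to q0, push XZ → (q0, 011, XZ)
  read 0, top X: go to q1, push ε → (q1, 11, Z)
  read 1, top Z: go to q0, push Z → (q0, 1, Z)
  read 1, top Z: go to q0, push ε → (q0, ε, ε)
All input consumed in state q0 with stack ε.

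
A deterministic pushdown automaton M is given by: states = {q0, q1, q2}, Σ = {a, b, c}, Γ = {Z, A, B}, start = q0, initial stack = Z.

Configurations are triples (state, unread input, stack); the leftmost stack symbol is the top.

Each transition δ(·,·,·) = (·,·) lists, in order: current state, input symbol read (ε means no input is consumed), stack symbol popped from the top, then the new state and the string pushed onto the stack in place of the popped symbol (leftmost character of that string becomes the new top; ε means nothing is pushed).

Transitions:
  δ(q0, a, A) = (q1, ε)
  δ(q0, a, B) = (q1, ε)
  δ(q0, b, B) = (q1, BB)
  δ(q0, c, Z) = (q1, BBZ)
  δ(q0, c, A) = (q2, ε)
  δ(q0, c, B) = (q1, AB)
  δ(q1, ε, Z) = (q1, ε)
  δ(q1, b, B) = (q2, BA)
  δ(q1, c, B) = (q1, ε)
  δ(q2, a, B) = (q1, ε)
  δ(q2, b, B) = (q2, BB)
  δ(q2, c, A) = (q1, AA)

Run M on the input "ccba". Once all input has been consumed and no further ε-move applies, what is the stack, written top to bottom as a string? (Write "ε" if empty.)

(q0, ccba, Z) ⊢ (q1, cba, BBZ) ⊢ (q1, ba, BZ) ⊢ (q2, a, BAZ) ⊢ (q1, ε, AZ)
All input consumed in state q1 with stack AZ.

AZ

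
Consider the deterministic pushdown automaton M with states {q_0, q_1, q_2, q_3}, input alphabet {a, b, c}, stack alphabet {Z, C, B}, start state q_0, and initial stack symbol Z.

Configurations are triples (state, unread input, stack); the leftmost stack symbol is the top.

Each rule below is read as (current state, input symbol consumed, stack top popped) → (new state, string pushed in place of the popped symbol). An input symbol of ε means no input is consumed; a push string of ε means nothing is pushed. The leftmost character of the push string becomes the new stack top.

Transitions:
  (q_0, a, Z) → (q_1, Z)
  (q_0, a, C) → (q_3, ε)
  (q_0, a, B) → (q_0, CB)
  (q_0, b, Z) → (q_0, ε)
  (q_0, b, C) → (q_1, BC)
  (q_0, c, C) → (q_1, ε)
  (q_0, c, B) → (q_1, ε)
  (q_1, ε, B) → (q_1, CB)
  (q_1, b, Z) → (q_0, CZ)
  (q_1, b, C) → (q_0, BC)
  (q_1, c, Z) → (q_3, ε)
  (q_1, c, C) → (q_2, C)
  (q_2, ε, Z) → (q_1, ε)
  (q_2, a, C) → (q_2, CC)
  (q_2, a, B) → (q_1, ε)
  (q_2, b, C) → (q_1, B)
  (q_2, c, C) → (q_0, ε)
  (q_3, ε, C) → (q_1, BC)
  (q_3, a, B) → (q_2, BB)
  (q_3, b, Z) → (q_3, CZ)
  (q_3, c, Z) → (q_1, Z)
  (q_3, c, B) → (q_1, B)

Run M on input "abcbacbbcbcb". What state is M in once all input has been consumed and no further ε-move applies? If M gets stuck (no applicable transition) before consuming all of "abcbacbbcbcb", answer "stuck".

q_1

(q_0, abcbacbbcbcb, Z) ⊢ (q_1, bcbacbbcbcb, Z) ⊢ (q_0, cbacbbcbcb, CZ) ⊢ (q_1, bacbbcbcb, Z) ⊢ (q_0, acbbcbcb, CZ) ⊢ (q_3, cbbcbcb, Z) ⊢ (q_1, bbcbcb, Z) ⊢ (q_0, bcbcb, CZ) ⊢ (q_1, cbcb, BCZ) ⊢ (q_1, cbcb, CBCZ) ⊢ (q_2, bcb, CBCZ) ⊢ (q_1, cb, BBCZ) ⊢ (q_1, cb, CBBCZ) ⊢ (q_2, b, CBBCZ) ⊢ (q_1, ε, BBBCZ) ⊢ (q_1, ε, CBBBCZ)
All input consumed; M is in state q_1.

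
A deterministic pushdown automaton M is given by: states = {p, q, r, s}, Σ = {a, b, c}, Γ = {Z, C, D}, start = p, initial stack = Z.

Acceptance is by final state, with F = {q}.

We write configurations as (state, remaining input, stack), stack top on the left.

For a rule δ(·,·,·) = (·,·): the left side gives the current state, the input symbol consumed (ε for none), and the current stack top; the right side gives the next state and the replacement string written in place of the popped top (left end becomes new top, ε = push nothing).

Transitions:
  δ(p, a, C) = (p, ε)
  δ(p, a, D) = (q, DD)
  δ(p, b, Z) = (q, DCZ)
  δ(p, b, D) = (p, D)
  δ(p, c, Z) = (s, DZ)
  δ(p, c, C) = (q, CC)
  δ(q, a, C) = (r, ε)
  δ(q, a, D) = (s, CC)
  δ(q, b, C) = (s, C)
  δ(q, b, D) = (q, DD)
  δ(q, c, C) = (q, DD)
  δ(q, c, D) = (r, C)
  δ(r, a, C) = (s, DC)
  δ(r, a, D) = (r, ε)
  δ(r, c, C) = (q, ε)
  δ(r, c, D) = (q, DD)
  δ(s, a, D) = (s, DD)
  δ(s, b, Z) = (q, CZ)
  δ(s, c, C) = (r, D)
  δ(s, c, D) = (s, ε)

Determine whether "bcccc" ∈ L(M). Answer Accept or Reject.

(p, bcccc, Z)
  read b, top Z: go to q, push DCZ → (q, cccc, DCZ)
  read c, top D: go to r, push C → (r, ccc, CCZ)
  read c, top C: go to q, push ε → (q, cc, CZ)
  read c, top C: go to q, push DD → (q, c, DDZ)
  read c, top D: go to r, push C → (r, ε, CDZ)
All input consumed; state r ∉ F and no further ε-move applies.

Reject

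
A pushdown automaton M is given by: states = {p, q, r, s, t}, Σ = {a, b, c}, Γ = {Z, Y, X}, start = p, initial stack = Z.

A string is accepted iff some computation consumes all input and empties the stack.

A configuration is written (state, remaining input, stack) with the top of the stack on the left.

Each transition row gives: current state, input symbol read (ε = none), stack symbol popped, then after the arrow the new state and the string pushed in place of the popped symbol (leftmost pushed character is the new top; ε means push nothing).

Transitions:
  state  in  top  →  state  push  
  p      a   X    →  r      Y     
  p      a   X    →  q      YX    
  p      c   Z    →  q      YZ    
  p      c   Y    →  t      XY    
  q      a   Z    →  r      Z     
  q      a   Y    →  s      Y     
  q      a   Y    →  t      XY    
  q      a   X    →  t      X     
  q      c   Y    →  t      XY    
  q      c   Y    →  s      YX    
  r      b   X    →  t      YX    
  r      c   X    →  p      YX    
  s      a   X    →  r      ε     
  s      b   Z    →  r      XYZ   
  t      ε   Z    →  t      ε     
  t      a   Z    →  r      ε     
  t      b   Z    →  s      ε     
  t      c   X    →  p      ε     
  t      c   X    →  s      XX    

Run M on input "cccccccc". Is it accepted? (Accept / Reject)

No computation consumes all input and empties the stack.

Reject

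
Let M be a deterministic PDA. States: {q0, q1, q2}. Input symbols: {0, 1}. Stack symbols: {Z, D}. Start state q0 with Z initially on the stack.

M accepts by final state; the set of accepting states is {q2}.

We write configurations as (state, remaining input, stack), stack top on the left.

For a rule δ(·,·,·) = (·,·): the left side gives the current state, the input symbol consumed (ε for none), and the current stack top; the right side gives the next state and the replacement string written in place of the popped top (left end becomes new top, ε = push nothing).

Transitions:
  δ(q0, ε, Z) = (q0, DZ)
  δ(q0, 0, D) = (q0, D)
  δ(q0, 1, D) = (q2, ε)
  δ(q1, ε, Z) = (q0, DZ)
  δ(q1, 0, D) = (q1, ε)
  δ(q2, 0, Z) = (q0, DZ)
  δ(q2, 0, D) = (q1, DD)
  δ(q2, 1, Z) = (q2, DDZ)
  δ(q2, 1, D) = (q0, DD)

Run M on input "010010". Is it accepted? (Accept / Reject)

(q0, 010010, Z)
  ε-move, top Z: go to q0, push DZ → (q0, 010010, DZ)
  read 0, top D: go to q0, push D → (q0, 10010, DZ)
  read 1, top D: go to q2, push ε → (q2, 0010, Z)
  read 0, top Z: go to q0, push DZ → (q0, 010, DZ)
  read 0, top D: go to q0, push D → (q0, 10, DZ)
  read 1, top D: go to q2, push ε → (q2, 0, Z)
  read 0, top Z: go to q0, push DZ → (q0, ε, DZ)
All input consumed; state q0 ∉ F and no further ε-move applies.

Reject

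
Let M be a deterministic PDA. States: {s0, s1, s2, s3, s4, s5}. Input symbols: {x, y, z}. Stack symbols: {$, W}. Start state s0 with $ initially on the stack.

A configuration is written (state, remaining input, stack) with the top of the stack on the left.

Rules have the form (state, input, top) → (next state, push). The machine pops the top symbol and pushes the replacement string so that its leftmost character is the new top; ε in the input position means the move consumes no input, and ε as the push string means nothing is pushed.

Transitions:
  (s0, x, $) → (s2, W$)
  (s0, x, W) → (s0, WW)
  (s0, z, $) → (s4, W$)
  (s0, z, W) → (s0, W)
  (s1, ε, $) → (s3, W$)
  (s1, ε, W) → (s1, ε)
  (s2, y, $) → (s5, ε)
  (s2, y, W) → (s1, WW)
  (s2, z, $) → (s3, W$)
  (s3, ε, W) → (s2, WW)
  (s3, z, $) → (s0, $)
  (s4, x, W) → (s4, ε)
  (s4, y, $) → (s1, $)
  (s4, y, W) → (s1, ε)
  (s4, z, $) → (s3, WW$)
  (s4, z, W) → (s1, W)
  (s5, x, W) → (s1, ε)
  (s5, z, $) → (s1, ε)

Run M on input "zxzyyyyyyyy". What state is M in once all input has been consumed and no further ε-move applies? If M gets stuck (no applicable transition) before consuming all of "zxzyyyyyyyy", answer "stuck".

s2

(s0, zxzyyyyyyyy, $)
  read z, top $: go to s4, push W$ → (s4, xzyyyyyyyy, W$)
  read x, top W: go to s4, push ε → (s4, zyyyyyyyy, $)
  read z, top $: go to s3, push WW$ → (s3, yyyyyyyy, WW$)
  ε-move, top W: go to s2, push WW → (s2, yyyyyyyy, WWW$)
  read y, top W: go to s1, push WW → (s1, yyyyyyy, WWWW$)
  ε-move, top W: go to s1, push ε → (s1, yyyyyyy, WWW$)
  ε-move, top W: go to s1, push ε → (s1, yyyyyyy, WW$)
  ε-move, top W: go to s1, push ε → (s1, yyyyyyy, W$)
  ε-move, top W: go to s1, push ε → (s1, yyyyyyy, $)
  ε-move, top $: go to s3, push W$ → (s3, yyyyyyy, W$)
  ε-move, top W: go to s2, push WW → (s2, yyyyyyy, WW$)
  read y, top W: go to s1, push WW → (s1, yyyyyy, WWW$)
  ε-move, top W: go to s1, push ε → (s1, yyyyyy, WW$)
  ε-move, top W: go to s1, push ε → (s1, yyyyyy, W$)
  ε-move, top W: go to s1, push ε → (s1, yyyyyy, $)
  ε-move, top $: go to s3, push W$ → (s3, yyyyyy, W$)
  ε-move, top W: go to s2, push WW → (s2, yyyyyy, WW$)
  read y, top W: go to s1, push WW → (s1, yyyyy, WWW$)
  ε-move, top W: go to s1, push ε → (s1, yyyyy, WW$)
  ε-move, top W: go to s1, push ε → (s1, yyyyy, W$)
  ε-move, top W: go to s1, push ε → (s1, yyyyy, $)
  ε-move, top $: go to s3, push W$ → (s3, yyyyy, W$)
  ε-move, top W: go to s2, push WW → (s2, yyyyy, WW$)
  read y, top W: go to s1, push WW → (s1, yyyy, WWW$)
  ε-move, top W: go to s1, push ε → (s1, yyyy, WW$)
  ε-move, top W: go to s1, push ε → (s1, yyyy, W$)
  ε-move, top W: go to s1, push ε → (s1, yyyy, $)
  ε-move, top $: go to s3, push W$ → (s3, yyyy, W$)
  ε-move, top W: go to s2, push WW → (s2, yyyy, WW$)
  read y, top W: go to s1, push WW → (s1, yyy, WWW$)
  ε-move, top W: go to s1, push ε → (s1, yyy, WW$)
  ε-move, top W: go to s1, push ε → (s1, yyy, W$)
  ε-move, top W: go to s1, push ε → (s1, yyy, $)
  ε-move, top $: go to s3, push W$ → (s3, yyy, W$)
  ε-move, top W: go to s2, push WW → (s2, yyy, WW$)
  read y, top W: go to s1, push WW → (s1, yy, WWW$)
  ε-move, top W: go to s1, push ε → (s1, yy, WW$)
  ε-move, top W: go to s1, push ε → (s1, yy, W$)
  ε-move, top W: go to s1, push ε → (s1, yy, $)
  ε-move, top $: go to s3, push W$ → (s3, yy, W$)
  ε-move, top W: go to s2, push WW → (s2, yy, WW$)
  read y, top W: go to s1, push WW → (s1, y, WWW$)
  ε-move, top W: go to s1, push ε → (s1, y, WW$)
  ε-move, top W: go to s1, push ε → (s1, y, W$)
  ε-move, top W: go to s1, push ε → (s1, y, $)
  ε-move, top $: go to s3, push W$ → (s3, y, W$)
  ε-move, top W: go to s2, push WW → (s2, y, WW$)
  read y, top W: go to s1, push WW → (s1, ε, WWW$)
  ε-move, top W: go to s1, push ε → (s1, ε, WW$)
  ε-move, top W: go to s1, push ε → (s1, ε, W$)
  ε-move, top W: go to s1, push ε → (s1, ε, $)
  ε-move, top $: go to s3, push W$ → (s3, ε, W$)
  ε-move, top W: go to s2, push WW → (s2, ε, WW$)
All input consumed; M is in state s2.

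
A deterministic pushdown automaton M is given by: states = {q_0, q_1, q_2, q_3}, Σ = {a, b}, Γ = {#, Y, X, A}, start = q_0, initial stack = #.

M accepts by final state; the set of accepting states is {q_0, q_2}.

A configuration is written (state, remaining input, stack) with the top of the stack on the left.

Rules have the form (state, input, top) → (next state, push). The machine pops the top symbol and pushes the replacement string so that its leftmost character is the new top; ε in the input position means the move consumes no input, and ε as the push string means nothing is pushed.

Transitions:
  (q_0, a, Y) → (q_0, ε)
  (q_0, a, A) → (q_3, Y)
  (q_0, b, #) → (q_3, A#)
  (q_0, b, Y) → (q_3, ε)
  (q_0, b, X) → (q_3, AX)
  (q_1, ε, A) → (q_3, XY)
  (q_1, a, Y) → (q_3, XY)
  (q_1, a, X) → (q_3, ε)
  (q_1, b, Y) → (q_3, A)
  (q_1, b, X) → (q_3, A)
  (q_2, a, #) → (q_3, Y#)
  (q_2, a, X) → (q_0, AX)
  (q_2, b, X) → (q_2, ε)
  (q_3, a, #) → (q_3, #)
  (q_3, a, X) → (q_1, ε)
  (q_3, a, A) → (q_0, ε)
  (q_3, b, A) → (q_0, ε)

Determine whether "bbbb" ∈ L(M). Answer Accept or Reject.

Accept

(q_0, bbbb, #) ⊢ (q_3, bbb, A#) ⊢ (q_0, bb, #) ⊢ (q_3, b, A#) ⊢ (q_0, ε, #)
All input consumed; state q_0 ∈ F.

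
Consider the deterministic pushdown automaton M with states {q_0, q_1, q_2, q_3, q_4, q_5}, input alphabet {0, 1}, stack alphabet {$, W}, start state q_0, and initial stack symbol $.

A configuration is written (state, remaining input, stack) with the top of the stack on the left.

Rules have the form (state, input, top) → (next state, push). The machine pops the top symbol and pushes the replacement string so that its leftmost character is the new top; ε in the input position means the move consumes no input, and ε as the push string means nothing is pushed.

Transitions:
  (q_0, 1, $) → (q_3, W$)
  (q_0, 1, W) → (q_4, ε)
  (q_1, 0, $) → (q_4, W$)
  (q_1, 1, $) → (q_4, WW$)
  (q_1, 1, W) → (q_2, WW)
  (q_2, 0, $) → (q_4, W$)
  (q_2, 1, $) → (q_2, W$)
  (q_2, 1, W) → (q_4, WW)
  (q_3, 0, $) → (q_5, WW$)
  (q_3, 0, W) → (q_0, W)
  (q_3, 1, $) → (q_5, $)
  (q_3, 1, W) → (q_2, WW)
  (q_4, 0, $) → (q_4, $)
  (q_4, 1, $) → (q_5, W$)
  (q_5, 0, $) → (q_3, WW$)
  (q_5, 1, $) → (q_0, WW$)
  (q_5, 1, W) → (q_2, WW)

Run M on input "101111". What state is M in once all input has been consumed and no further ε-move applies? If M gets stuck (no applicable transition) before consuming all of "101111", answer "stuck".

(q_0, 101111, $)
  read 1, top $: go to q_3, push W$ → (q_3, 01111, W$)
  read 0, top W: go to q_0, push W → (q_0, 1111, W$)
  read 1, top W: go to q_4, push ε → (q_4, 111, $)
  read 1, top $: go to q_5, push W$ → (q_5, 11, W$)
  read 1, top W: go to q_2, push WW → (q_2, 1, WW$)
  read 1, top W: go to q_4, push WW → (q_4, ε, WWW$)
All input consumed; M is in state q_4.

q_4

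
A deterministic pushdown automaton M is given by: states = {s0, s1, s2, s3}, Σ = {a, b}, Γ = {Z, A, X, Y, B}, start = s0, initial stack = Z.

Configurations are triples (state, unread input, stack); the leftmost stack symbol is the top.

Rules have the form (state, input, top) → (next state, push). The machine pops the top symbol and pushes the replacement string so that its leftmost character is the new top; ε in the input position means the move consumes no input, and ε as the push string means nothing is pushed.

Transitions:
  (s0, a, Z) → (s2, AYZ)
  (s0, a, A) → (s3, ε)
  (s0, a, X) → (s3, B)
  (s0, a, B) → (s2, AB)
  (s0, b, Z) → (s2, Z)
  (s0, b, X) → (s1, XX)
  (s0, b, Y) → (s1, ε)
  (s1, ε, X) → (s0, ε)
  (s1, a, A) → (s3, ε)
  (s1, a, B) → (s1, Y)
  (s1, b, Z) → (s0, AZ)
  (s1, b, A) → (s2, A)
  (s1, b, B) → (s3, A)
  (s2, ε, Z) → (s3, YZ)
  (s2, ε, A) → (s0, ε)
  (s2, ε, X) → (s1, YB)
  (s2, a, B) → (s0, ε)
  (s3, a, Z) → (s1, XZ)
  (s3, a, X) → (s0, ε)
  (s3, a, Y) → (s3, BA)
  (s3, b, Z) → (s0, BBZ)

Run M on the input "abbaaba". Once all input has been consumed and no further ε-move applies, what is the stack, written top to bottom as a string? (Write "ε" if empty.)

(s0, abbaaba, Z)
  read a, top Z: go to s2, push AYZ → (s2, bbaaba, AYZ)
  ε-move, top A: go to s0, push ε → (s0, bbaaba, YZ)
  read b, top Y: go to s1, push ε → (s1, baaba, Z)
  read b, top Z: go to s0, push AZ → (s0, aaba, AZ)
  read a, top A: go to s3, push ε → (s3, aba, Z)
  read a, top Z: go to s1, push XZ → (s1, ba, XZ)
  ε-move, top X: go to s0, push ε → (s0, ba, Z)
  read b, top Z: go to s2, push Z → (s2, a, Z)
  ε-move, top Z: go to s3, push YZ → (s3, a, YZ)
  read a, top Y: go to s3, push BA → (s3, ε, BAZ)
All input consumed in state s3 with stack BAZ.

BAZ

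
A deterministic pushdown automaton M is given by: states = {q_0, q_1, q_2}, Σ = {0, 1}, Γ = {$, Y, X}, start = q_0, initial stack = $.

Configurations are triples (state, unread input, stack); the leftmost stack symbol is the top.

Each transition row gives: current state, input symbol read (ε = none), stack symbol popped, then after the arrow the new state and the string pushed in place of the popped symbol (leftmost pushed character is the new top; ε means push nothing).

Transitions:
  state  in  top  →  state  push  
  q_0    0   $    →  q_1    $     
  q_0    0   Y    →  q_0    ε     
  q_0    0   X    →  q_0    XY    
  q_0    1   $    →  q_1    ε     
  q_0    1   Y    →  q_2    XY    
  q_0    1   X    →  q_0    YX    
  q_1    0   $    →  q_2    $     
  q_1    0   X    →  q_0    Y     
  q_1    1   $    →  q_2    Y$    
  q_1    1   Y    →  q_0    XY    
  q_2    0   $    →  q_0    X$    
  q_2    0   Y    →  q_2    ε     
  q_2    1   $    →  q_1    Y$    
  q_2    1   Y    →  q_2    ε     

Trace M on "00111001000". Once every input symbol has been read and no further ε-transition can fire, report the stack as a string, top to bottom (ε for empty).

XYYYY$

(q_0, 00111001000, $)
  read 0, top $: go to q_1, push $ → (q_1, 0111001000, $)
  read 0, top $: go to q_2, push $ → (q_2, 111001000, $)
  read 1, top $: go to q_1, push Y$ → (q_1, 11001000, Y$)
  read 1, top Y: go to q_0, push XY → (q_0, 1001000, XY$)
  read 1, top X: go to q_0, push YX → (q_0, 001000, YXY$)
  read 0, top Y: go to q_0, push ε → (q_0, 01000, XY$)
  read 0, top X: go to q_0, push XY → (q_0, 1000, XYY$)
  read 1, top X: go to q_0, push YX → (q_0, 000, YXYY$)
  read 0, top Y: go to q_0, push ε → (q_0, 00, XYY$)
  read 0, top X: go to q_0, push XY → (q_0, 0, XYYY$)
  read 0, top X: go to q_0, push XY → (q_0, ε, XYYYY$)
All input consumed in state q_0 with stack XYYYY$.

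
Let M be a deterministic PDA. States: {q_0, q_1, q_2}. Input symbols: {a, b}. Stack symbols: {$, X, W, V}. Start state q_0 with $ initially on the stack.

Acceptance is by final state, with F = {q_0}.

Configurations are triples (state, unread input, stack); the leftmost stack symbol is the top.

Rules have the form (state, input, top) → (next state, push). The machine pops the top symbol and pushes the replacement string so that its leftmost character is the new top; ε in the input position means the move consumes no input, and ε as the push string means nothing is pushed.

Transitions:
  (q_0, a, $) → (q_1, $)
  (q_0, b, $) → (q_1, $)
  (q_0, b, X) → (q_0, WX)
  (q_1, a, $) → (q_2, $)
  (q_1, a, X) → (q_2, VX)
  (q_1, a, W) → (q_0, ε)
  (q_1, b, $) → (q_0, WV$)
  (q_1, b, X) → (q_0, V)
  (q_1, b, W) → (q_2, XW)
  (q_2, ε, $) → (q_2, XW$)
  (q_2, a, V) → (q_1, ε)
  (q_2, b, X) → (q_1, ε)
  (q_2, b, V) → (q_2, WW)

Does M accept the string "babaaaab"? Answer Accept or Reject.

Reject

(q_0, babaaaab, $)
  read b, top $: go to q_1, push $ → (q_1, abaaaab, $)
  read a, top $: go to q_2, push $ → (q_2, baaaab, $)
  ε-move, top $: go to q_2, push XW$ → (q_2, baaaab, XW$)
  read b, top X: go to q_1, push ε → (q_1, aaaab, W$)
  read a, top W: go to q_0, push ε → (q_0, aaab, $)
  read a, top $: go to q_1, push $ → (q_1, aab, $)
  read a, top $: go to q_2, push $ → (q_2, ab, $)
  ε-move, top $: go to q_2, push XW$ → (q_2, ab, XW$)
No transition applies at (q_2, ab, XW$); input not fully consumed.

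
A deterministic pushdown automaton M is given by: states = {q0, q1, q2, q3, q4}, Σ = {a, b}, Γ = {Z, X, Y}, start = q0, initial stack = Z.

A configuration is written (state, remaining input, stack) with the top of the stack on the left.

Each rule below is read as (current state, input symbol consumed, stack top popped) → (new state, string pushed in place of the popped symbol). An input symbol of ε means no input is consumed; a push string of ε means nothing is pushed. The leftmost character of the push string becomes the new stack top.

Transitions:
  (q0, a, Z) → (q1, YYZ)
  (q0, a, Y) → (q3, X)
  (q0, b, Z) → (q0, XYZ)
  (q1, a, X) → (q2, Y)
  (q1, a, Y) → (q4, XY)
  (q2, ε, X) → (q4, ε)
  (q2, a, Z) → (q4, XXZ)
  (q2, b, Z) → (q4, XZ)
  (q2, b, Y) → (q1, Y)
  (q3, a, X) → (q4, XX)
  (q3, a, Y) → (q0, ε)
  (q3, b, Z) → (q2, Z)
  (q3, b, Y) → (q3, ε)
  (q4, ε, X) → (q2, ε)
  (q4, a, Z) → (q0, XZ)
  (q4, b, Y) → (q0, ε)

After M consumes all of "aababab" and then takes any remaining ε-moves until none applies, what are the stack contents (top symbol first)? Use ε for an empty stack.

(q0, aababab, Z) ⊢ (q1, ababab, YYZ) ⊢ (q4, babab, XYYZ) ⊢ (q2, babab, YYZ) ⊢ (q1, abab, YYZ) ⊢ (q4, bab, XYYZ) ⊢ (q2, bab, YYZ) ⊢ (q1, ab, YYZ) ⊢ (q4, b, XYYZ) ⊢ (q2, b, YYZ) ⊢ (q1, ε, YYZ)
All input consumed in state q1 with stack YYZ.

YYZ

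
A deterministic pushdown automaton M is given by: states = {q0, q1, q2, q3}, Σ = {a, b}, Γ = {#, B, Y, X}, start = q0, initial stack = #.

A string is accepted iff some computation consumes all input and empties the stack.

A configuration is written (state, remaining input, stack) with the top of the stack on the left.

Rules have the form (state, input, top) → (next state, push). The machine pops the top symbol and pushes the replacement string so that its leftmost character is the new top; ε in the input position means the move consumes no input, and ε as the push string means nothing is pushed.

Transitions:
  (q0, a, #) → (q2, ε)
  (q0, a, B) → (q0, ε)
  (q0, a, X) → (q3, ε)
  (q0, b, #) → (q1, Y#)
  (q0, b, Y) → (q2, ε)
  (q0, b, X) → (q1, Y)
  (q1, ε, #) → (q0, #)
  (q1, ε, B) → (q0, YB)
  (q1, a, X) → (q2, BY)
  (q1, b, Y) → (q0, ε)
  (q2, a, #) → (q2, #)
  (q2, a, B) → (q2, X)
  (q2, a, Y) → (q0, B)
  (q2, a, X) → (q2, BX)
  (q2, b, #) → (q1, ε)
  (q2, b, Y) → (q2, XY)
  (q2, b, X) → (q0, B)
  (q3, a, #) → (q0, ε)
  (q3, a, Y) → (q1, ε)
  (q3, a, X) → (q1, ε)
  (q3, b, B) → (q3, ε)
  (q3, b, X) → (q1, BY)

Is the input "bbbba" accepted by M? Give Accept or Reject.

Accept

(q0, bbbba, #)
  read b, top #: go to q1, push Y# → (q1, bbba, Y#)
  read b, top Y: go to q0, push ε → (q0, bba, #)
  read b, top #: go to q1, push Y# → (q1, ba, Y#)
  read b, top Y: go to q0, push ε → (q0, a, #)
  read a, top #: go to q2, push ε → (q2, ε, ε)
All input consumed and the stack is empty.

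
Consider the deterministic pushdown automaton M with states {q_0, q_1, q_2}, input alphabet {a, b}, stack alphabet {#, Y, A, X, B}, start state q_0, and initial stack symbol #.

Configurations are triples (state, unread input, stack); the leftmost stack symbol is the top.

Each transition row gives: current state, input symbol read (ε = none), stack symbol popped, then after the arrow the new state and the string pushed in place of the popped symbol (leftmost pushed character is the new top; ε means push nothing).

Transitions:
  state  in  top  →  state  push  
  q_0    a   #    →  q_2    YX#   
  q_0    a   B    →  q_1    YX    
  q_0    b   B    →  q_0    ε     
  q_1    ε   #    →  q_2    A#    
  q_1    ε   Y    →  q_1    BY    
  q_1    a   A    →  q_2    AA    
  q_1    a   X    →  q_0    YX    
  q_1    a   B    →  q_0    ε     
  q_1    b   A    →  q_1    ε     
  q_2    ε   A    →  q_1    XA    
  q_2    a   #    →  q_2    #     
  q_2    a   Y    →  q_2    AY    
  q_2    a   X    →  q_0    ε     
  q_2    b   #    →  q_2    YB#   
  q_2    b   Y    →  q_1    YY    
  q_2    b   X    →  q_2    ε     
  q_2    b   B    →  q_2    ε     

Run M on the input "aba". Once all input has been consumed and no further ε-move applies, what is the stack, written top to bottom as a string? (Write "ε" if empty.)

(q_0, aba, #)
  read a, top #: go to q_2, push YX# → (q_2, ba, YX#)
  read b, top Y: go to q_1, push YY → (q_1, a, YYX#)
  ε-move, top Y: go to q_1, push BY → (q_1, a, BYYX#)
  read a, top B: go to q_0, push ε → (q_0, ε, YYX#)
All input consumed in state q_0 with stack YYX#.

YYX#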